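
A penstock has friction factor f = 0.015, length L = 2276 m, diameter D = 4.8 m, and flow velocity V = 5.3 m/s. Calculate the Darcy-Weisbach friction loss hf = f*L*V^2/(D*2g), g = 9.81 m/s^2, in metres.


hf = 0.015 * 2276 * 5.3^2 / (4.8 * 2 * 9.81) = 10.1830 m


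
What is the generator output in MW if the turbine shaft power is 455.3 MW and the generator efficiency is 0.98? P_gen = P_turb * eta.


P_gen = 455.3 * 0.98 = 446.1940 MW


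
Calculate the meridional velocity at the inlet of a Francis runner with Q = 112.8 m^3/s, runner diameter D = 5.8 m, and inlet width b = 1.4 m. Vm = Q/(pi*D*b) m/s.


Vm = 112.8 / (pi * 5.8 * 1.4) = 4.4218 m/s


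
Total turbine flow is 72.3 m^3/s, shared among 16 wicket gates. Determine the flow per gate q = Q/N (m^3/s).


q = 72.3 / 16 = 4.5187 m^3/s


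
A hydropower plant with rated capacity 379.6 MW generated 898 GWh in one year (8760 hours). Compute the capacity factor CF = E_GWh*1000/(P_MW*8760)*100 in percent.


CF = 898 * 1000 / (379.6 * 8760) * 100 = 27.0051 %


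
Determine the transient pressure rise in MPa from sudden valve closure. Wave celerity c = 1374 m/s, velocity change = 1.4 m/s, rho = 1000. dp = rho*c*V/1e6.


dp = 1000 * 1374 * 1.4 / 1e6 = 1.9236 MPa


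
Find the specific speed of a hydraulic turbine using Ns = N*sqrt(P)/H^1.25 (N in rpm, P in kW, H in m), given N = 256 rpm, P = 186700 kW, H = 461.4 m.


Ns = 256 * 186700^0.5 / 461.4^1.25 = 51.7267


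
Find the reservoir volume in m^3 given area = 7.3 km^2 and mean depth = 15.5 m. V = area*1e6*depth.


V = 7.3 * 1e6 * 15.5 = 1.1315e+08 m^3


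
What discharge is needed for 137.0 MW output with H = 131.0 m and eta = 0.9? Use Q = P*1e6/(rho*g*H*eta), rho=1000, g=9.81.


Q = 137.0 * 1e6 / (1000 * 9.81 * 131.0 * 0.9) = 118.4507 m^3/s


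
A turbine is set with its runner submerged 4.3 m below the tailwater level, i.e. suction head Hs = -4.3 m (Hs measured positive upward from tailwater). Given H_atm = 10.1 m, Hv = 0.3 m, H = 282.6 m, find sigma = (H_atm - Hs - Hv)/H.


sigma = (10.1 - (-4.3) - 0.3) / 282.6 = 0.0499


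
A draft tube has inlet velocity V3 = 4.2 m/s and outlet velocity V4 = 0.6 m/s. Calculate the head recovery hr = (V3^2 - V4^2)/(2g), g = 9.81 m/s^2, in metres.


hr = (4.2^2 - 0.6^2) / (2*9.81) = 0.8807 m


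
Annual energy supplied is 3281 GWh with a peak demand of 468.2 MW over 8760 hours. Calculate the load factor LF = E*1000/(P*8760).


LF = 3281 * 1000 / (468.2 * 8760) = 0.8000


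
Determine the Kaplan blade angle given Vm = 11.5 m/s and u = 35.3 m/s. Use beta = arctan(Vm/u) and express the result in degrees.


beta = arctan(11.5 / 35.3) = 18.0445 degrees


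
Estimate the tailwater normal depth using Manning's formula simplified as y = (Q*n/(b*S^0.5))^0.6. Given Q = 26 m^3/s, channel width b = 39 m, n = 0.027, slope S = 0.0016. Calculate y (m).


y = (26 * 0.027 / (39 * 0.0016^0.5))^0.6 = 0.6193 m


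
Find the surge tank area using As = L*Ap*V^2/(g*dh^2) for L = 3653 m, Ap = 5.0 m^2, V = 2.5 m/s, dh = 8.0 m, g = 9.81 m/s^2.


As = 3653 * 5.0 * 2.5^2 / (9.81 * 8.0^2) = 181.8238 m^2


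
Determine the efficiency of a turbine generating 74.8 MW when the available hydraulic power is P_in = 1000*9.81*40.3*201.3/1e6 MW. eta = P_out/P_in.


P_in = 1000 * 9.81 * 40.3 * 201.3 / 1e6 = 79.5825 MW
eta = 74.8 / 79.5825 = 0.9399


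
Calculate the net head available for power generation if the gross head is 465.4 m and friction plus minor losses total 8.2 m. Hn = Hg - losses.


Hn = 465.4 - 8.2 = 457.2000 m


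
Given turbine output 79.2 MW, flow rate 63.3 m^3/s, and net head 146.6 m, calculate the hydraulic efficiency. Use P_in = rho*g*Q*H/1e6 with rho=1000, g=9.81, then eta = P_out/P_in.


P_in = 1000 * 9.81 * 63.3 * 146.6 / 1e6 = 91.0346 MW
eta = 79.2 / 91.0346 = 0.8700


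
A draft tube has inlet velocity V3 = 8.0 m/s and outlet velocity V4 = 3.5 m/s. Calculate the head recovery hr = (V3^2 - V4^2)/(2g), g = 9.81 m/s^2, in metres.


hr = (8.0^2 - 3.5^2) / (2*9.81) = 2.6376 m


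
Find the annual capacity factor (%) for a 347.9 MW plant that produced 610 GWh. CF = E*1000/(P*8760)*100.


CF = 610 * 1000 / (347.9 * 8760) * 100 = 20.0157 %


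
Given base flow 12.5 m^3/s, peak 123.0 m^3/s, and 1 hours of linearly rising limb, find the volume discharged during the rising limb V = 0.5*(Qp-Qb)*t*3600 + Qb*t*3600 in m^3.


V = 0.5*(123.0 - 12.5)*1*3600 + 12.5*1*3600 = 243900.0000 m^3


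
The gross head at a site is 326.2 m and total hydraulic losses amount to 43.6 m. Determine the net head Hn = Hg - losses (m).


Hn = 326.2 - 43.6 = 282.6000 m


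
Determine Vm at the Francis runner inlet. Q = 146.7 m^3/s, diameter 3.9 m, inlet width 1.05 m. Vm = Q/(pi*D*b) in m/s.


Vm = 146.7 / (pi * 3.9 * 1.05) = 11.4032 m/s


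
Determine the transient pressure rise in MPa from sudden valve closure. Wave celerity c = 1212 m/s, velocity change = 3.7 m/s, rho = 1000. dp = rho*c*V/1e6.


dp = 1000 * 1212 * 3.7 / 1e6 = 4.4844 MPa


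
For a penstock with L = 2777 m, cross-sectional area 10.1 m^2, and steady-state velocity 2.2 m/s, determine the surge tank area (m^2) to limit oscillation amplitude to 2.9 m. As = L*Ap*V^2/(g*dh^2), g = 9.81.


As = 2777 * 10.1 * 2.2^2 / (9.81 * 2.9^2) = 1645.4232 m^2


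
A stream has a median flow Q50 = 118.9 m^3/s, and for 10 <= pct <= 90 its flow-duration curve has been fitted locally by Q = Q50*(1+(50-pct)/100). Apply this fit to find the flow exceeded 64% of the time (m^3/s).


Q = 118.9 * (1 + (50 - 64)/100) = 102.2540 m^3/s


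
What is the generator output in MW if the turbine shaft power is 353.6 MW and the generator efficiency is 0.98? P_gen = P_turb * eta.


P_gen = 353.6 * 0.98 = 346.5280 MW


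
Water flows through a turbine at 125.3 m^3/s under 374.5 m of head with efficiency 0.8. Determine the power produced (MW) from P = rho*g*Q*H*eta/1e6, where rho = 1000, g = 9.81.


P = 1000 * 9.81 * 125.3 * 374.5 * 0.8 / 1e6 = 368.2662 MW


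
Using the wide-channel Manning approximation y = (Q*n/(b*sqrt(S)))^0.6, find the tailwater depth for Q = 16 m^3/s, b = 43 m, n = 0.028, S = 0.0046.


y = (16 * 0.028 / (43 * 0.0046^0.5))^0.6 = 0.3250 m


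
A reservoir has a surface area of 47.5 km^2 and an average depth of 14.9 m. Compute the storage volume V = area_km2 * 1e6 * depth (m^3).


V = 47.5 * 1e6 * 14.9 = 7.0775e+08 m^3


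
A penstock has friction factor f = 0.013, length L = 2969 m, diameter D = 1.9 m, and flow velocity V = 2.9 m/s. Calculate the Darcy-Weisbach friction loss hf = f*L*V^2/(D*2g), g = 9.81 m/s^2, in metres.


hf = 0.013 * 2969 * 2.9^2 / (1.9 * 2 * 9.81) = 8.7076 m


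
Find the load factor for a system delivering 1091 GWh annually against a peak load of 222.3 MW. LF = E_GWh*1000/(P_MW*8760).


LF = 1091 * 1000 / (222.3 * 8760) = 0.5602


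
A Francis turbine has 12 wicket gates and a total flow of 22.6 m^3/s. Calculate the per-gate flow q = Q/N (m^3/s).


q = 22.6 / 12 = 1.8833 m^3/s


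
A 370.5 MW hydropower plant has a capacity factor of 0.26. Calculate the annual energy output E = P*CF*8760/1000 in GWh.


E = 370.5 * 0.26 * 8760 / 1000 = 843.8508 GWh


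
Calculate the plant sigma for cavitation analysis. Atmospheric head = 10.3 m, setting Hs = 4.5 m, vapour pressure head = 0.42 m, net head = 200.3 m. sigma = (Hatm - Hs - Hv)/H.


sigma = (10.3 - 4.5 - 0.42) / 200.3 = 0.0269


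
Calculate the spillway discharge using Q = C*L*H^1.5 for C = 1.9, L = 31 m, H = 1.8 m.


Q = 1.9 * 31 * 1.8^1.5 = 142.2408 m^3/s


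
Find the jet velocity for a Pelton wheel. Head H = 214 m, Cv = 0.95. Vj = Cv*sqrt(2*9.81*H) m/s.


Vj = 0.95 * sqrt(2*9.81*214) = 61.5574 m/s


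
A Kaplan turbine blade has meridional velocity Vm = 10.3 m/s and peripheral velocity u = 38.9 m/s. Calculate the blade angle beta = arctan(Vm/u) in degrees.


beta = arctan(10.3 / 38.9) = 14.8305 degrees


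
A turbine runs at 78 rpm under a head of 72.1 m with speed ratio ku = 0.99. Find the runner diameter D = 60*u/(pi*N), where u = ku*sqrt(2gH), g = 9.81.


u = 0.99 * sqrt(2*9.81*72.1) = 37.2351 m/s
D = 60 * 37.2351 / (pi * 78) = 9.1172 m


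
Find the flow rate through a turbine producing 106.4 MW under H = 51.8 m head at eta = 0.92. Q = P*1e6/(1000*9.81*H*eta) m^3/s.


Q = 106.4 * 1e6 / (1000 * 9.81 * 51.8 * 0.92) = 227.5910 m^3/s


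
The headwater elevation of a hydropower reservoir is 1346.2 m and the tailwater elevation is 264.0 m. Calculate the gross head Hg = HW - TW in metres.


Hg = 1346.2 - 264.0 = 1082.2000 m


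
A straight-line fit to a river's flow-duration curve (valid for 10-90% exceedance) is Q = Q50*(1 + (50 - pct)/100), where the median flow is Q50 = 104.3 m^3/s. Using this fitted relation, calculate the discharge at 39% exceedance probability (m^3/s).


Q = 104.3 * (1 + (50 - 39)/100) = 115.7730 m^3/s


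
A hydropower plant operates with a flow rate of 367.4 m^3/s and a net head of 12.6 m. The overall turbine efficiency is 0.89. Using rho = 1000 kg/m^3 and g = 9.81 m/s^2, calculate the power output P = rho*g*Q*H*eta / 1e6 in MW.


P = 1000 * 9.81 * 367.4 * 12.6 * 0.89 / 1e6 = 40.4174 MW


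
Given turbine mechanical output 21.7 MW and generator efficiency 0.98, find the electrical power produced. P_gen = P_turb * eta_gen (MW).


P_gen = 21.7 * 0.98 = 21.2660 MW


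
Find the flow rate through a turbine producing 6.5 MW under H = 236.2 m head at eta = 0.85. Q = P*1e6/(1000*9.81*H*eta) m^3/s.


Q = 6.5 * 1e6 / (1000 * 9.81 * 236.2 * 0.85) = 3.3002 m^3/s


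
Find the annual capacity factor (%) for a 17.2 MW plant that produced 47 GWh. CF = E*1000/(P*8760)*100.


CF = 47 * 1000 / (17.2 * 8760) * 100 = 31.1936 %


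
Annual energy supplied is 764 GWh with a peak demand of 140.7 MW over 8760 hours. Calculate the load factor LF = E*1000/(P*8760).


LF = 764 * 1000 / (140.7 * 8760) = 0.6199


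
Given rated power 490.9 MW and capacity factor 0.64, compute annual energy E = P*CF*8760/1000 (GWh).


E = 490.9 * 0.64 * 8760 / 1000 = 2752.1818 GWh


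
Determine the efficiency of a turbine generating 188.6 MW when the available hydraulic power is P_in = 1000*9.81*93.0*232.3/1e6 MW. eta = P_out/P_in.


P_in = 1000 * 9.81 * 93.0 * 232.3 / 1e6 = 211.9343 MW
eta = 188.6 / 211.9343 = 0.8899


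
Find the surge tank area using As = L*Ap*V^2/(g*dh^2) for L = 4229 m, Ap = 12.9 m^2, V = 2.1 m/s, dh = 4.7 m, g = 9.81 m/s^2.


As = 4229 * 12.9 * 2.1^2 / (9.81 * 4.7^2) = 1110.2001 m^2


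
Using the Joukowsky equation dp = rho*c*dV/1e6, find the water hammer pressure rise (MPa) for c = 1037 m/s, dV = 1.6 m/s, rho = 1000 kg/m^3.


dp = 1000 * 1037 * 1.6 / 1e6 = 1.6592 MPa


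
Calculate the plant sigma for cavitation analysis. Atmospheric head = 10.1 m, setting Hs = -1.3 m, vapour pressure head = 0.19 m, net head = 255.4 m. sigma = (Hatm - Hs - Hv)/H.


sigma = (10.1 - (-1.3) - 0.19) / 255.4 = 0.0439


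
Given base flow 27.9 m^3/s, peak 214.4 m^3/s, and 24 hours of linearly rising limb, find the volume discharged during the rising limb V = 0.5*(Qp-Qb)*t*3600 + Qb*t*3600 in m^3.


V = 0.5*(214.4 - 27.9)*24*3600 + 27.9*24*3600 = 1.0467e+07 m^3


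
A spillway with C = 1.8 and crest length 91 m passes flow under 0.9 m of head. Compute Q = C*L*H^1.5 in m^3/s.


Q = 1.8 * 91 * 0.9^1.5 = 139.8549 m^3/s


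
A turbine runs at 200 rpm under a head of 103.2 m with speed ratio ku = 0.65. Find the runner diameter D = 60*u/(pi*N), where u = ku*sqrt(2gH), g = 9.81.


u = 0.65 * sqrt(2*9.81*103.2) = 29.2484 m/s
D = 60 * 29.2484 / (pi * 200) = 2.7930 m


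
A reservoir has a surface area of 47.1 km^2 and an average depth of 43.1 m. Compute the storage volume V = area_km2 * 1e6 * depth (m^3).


V = 47.1 * 1e6 * 43.1 = 2.0300e+09 m^3


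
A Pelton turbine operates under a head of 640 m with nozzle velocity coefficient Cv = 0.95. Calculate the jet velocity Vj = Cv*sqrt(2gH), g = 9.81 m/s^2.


Vj = 0.95 * sqrt(2*9.81*640) = 106.4543 m/s


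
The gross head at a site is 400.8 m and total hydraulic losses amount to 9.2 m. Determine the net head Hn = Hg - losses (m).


Hn = 400.8 - 9.2 = 391.6000 m


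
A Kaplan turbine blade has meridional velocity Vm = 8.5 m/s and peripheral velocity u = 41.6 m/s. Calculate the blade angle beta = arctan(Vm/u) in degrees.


beta = arctan(8.5 / 41.6) = 11.5481 degrees


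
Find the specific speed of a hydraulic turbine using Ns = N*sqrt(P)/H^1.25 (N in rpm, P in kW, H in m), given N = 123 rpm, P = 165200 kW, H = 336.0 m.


Ns = 123 * 165200^0.5 / 336.0^1.25 = 34.7525


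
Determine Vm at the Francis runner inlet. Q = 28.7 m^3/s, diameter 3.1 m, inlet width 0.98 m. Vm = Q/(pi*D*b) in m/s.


Vm = 28.7 / (pi * 3.1 * 0.98) = 3.0071 m/s


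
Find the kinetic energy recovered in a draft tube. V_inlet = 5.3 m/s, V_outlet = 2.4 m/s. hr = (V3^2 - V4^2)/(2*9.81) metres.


hr = (5.3^2 - 2.4^2) / (2*9.81) = 1.1381 m


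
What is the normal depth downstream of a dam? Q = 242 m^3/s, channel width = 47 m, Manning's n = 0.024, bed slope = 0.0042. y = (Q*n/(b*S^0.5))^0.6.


y = (242 * 0.024 / (47 * 0.0042^0.5))^0.6 = 1.4729 m


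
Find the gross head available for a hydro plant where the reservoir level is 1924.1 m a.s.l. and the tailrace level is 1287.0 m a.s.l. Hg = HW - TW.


Hg = 1924.1 - 1287.0 = 637.1000 m


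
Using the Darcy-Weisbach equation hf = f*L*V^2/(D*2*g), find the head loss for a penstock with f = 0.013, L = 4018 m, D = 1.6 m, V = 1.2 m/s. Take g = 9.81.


hf = 0.013 * 4018 * 1.2^2 / (1.6 * 2 * 9.81) = 2.3961 m


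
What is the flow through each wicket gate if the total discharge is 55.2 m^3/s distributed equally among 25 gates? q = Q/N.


q = 55.2 / 25 = 2.2080 m^3/s


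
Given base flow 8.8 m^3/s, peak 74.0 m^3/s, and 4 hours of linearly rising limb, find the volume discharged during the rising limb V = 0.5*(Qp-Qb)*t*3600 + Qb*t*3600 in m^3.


V = 0.5*(74.0 - 8.8)*4*3600 + 8.8*4*3600 = 596160.0000 m^3


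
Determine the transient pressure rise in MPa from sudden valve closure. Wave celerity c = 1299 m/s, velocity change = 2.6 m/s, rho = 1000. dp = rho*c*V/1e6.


dp = 1000 * 1299 * 2.6 / 1e6 = 3.3774 MPa


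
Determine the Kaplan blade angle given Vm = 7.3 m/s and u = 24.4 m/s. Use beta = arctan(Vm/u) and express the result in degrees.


beta = arctan(7.3 / 24.4) = 16.6561 degrees


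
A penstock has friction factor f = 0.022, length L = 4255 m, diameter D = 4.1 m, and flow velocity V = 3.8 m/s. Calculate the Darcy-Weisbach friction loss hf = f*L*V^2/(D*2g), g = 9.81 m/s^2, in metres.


hf = 0.022 * 4255 * 3.8^2 / (4.1 * 2 * 9.81) = 16.8038 m


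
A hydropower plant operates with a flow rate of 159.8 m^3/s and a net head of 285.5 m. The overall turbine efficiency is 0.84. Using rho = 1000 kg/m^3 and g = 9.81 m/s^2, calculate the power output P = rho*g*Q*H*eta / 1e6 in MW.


P = 1000 * 9.81 * 159.8 * 285.5 * 0.84 / 1e6 = 375.9509 MW


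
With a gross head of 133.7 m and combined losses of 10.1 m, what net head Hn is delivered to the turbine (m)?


Hn = 133.7 - 10.1 = 123.6000 m


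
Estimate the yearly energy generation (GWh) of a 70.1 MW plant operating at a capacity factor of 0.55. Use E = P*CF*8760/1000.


E = 70.1 * 0.55 * 8760 / 1000 = 337.7418 GWh


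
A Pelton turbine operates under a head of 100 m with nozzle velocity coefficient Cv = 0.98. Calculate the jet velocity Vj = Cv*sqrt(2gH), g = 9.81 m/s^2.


Vj = 0.98 * sqrt(2*9.81*100) = 43.4086 m/s


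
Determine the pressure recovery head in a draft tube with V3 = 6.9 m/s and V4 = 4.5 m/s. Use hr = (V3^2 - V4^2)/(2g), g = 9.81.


hr = (6.9^2 - 4.5^2) / (2*9.81) = 1.3945 m


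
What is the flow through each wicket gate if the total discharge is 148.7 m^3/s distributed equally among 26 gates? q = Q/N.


q = 148.7 / 26 = 5.7192 m^3/s


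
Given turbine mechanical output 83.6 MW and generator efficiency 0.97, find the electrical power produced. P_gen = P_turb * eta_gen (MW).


P_gen = 83.6 * 0.97 = 81.0920 MW


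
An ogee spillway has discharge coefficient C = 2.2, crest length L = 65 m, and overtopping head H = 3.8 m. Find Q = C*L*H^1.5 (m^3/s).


Q = 2.2 * 65 * 3.8^1.5 = 1059.2816 m^3/s


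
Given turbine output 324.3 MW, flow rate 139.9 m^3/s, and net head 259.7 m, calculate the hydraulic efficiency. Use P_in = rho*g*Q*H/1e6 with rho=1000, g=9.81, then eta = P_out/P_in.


P_in = 1000 * 9.81 * 139.9 * 259.7 / 1e6 = 356.4172 MW
eta = 324.3 / 356.4172 = 0.9099


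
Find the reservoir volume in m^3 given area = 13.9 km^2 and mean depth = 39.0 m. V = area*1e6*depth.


V = 13.9 * 1e6 * 39.0 = 5.4210e+08 m^3


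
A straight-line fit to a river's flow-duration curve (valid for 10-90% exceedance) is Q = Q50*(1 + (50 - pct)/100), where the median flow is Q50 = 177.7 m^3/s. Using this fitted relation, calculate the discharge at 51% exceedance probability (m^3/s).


Q = 177.7 * (1 + (50 - 51)/100) = 175.9230 m^3/s


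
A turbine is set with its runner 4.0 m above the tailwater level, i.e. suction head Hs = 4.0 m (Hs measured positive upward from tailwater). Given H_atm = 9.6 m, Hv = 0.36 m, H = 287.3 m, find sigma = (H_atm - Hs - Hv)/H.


sigma = (9.6 - 4.0 - 0.36) / 287.3 = 0.0182


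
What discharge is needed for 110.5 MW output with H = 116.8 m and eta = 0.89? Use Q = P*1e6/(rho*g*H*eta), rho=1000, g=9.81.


Q = 110.5 * 1e6 / (1000 * 9.81 * 116.8 * 0.89) = 108.3579 m^3/s


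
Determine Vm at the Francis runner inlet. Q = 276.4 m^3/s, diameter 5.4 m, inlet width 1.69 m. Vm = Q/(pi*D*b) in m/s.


Vm = 276.4 / (pi * 5.4 * 1.69) = 9.6407 m/s


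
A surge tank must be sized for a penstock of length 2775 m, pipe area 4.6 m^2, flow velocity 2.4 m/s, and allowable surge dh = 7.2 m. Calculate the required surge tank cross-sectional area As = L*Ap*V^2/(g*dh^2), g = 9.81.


As = 2775 * 4.6 * 2.4^2 / (9.81 * 7.2^2) = 144.5804 m^2


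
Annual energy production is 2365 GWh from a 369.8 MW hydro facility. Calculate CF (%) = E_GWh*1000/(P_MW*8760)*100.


CF = 2365 * 1000 / (369.8 * 8760) * 100 = 73.0063 %


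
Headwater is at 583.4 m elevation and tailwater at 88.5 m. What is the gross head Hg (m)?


Hg = 583.4 - 88.5 = 494.9000 m


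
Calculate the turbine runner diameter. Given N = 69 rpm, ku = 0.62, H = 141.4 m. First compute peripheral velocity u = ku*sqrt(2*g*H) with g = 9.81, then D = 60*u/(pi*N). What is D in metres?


u = 0.62 * sqrt(2*9.81*141.4) = 32.6562 m/s
D = 60 * 32.6562 / (pi * 69) = 9.0390 m


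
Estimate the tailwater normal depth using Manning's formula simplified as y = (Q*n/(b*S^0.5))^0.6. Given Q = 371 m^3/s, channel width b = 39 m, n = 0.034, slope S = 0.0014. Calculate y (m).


y = (371 * 0.034 / (39 * 0.0014^0.5))^0.6 = 3.6478 m


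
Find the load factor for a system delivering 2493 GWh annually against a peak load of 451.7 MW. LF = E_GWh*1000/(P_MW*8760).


LF = 2493 * 1000 / (451.7 * 8760) = 0.6300


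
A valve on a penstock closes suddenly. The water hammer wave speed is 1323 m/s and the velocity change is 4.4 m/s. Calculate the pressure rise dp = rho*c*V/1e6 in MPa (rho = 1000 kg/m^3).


dp = 1000 * 1323 * 4.4 / 1e6 = 5.8212 MPa


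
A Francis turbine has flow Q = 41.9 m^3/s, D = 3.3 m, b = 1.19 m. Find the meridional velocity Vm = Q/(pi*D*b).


Vm = 41.9 / (pi * 3.3 * 1.19) = 3.3963 m/s


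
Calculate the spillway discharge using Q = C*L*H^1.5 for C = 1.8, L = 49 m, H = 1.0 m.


Q = 1.8 * 49 * 1.0^1.5 = 88.2000 m^3/s


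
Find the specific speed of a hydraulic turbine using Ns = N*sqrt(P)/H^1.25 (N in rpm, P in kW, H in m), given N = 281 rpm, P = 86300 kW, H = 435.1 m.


Ns = 281 * 86300^0.5 / 435.1^1.25 = 41.5408


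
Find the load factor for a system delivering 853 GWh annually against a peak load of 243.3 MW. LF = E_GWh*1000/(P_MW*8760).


LF = 853 * 1000 / (243.3 * 8760) = 0.4002


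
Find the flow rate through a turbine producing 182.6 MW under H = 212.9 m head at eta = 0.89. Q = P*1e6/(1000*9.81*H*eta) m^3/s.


Q = 182.6 * 1e6 / (1000 * 9.81 * 212.9 * 0.89) = 98.2350 m^3/s


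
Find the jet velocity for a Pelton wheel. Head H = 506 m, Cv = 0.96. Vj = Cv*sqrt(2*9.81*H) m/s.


Vj = 0.96 * sqrt(2*9.81*506) = 95.6524 m/s


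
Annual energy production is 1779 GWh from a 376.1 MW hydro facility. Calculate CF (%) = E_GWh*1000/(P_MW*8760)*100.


CF = 1779 * 1000 / (376.1 * 8760) * 100 = 53.9969 %


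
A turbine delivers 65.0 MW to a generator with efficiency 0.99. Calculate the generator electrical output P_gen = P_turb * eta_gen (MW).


P_gen = 65.0 * 0.99 = 64.3500 MW


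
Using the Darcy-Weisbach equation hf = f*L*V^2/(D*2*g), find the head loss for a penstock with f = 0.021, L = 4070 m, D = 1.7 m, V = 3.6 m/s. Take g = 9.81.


hf = 0.021 * 4070 * 3.6^2 / (1.7 * 2 * 9.81) = 33.2101 m


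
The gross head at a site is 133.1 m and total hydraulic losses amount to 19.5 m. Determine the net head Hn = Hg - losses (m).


Hn = 133.1 - 19.5 = 113.6000 m


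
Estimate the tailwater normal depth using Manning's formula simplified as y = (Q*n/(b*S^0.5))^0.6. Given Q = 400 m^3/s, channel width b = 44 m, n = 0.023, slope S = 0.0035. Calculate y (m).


y = (400 * 0.023 / (44 * 0.0035^0.5))^0.6 = 2.1330 m


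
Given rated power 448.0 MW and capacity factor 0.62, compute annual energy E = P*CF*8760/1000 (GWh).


E = 448.0 * 0.62 * 8760 / 1000 = 2433.1776 GWh


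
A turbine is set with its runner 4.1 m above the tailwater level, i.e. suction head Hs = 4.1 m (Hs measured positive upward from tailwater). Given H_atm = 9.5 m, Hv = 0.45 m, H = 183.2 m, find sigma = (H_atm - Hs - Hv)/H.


sigma = (9.5 - 4.1 - 0.45) / 183.2 = 0.0270


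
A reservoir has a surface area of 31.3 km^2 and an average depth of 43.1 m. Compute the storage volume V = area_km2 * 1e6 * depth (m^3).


V = 31.3 * 1e6 * 43.1 = 1.3490e+09 m^3


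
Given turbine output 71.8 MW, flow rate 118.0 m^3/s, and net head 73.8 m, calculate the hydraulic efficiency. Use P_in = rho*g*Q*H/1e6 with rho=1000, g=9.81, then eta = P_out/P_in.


P_in = 1000 * 9.81 * 118.0 * 73.8 / 1e6 = 85.4294 MW
eta = 71.8 / 85.4294 = 0.8405


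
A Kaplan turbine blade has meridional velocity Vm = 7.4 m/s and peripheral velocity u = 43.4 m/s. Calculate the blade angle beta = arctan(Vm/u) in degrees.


beta = arctan(7.4 / 43.4) = 9.6763 degrees


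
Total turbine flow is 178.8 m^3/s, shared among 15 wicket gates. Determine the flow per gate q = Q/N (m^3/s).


q = 178.8 / 15 = 11.9200 m^3/s


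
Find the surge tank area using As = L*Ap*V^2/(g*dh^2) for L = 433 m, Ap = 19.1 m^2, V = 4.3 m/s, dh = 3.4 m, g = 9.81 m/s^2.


As = 433 * 19.1 * 4.3^2 / (9.81 * 3.4^2) = 1348.4391 m^2


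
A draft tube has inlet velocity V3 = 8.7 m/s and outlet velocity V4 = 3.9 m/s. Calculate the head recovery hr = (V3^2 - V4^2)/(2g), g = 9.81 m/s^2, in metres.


hr = (8.7^2 - 3.9^2) / (2*9.81) = 3.0826 m


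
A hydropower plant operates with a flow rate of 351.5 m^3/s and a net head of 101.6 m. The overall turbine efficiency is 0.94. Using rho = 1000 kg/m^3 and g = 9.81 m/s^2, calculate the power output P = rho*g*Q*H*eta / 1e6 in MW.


P = 1000 * 9.81 * 351.5 * 101.6 * 0.94 / 1e6 = 329.3183 MW


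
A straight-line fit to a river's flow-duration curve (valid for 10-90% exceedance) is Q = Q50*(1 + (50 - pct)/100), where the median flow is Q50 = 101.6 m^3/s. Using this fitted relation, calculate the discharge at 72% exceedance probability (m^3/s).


Q = 101.6 * (1 + (50 - 72)/100) = 79.2480 m^3/s


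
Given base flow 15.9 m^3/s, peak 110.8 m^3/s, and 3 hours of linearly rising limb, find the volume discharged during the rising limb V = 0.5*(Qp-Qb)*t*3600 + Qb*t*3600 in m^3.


V = 0.5*(110.8 - 15.9)*3*3600 + 15.9*3*3600 = 684180.0000 m^3


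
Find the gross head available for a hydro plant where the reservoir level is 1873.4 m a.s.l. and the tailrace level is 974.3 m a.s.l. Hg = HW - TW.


Hg = 1873.4 - 974.3 = 899.1000 m


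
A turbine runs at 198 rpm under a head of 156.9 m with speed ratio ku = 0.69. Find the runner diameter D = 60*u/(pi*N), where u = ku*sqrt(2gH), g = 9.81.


u = 0.69 * sqrt(2*9.81*156.9) = 38.2834 m/s
D = 60 * 38.2834 / (pi * 198) = 3.6927 m


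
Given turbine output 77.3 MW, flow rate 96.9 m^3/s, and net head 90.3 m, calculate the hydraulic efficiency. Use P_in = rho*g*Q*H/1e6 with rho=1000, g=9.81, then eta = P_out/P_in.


P_in = 1000 * 9.81 * 96.9 * 90.3 / 1e6 = 85.8382 MW
eta = 77.3 / 85.8382 = 0.9005


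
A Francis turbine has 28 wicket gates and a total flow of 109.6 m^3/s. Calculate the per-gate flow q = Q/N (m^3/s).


q = 109.6 / 28 = 3.9143 m^3/s


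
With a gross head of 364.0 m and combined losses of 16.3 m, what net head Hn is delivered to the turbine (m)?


Hn = 364.0 - 16.3 = 347.7000 m


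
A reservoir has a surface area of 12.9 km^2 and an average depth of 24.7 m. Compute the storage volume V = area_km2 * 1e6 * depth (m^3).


V = 12.9 * 1e6 * 24.7 = 3.1863e+08 m^3


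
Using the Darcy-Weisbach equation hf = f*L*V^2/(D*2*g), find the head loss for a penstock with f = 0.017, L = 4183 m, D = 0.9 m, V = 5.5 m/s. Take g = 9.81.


hf = 0.017 * 4183 * 5.5^2 / (0.9 * 2 * 9.81) = 121.8206 m


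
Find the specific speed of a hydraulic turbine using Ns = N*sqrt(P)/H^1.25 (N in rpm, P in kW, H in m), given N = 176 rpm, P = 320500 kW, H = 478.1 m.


Ns = 176 * 320500^0.5 / 478.1^1.25 = 44.5685


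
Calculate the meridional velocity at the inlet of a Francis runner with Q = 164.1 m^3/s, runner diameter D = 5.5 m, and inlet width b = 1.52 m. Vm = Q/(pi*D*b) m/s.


Vm = 164.1 / (pi * 5.5 * 1.52) = 6.2482 m/s


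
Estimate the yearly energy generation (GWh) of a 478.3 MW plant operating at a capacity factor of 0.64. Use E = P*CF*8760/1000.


E = 478.3 * 0.64 * 8760 / 1000 = 2681.5411 GWh


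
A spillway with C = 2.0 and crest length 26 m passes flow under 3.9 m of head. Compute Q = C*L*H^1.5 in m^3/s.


Q = 2.0 * 26 * 3.9^1.5 = 400.4979 m^3/s


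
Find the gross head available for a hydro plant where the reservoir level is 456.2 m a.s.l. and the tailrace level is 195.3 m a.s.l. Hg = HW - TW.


Hg = 456.2 - 195.3 = 260.9000 m


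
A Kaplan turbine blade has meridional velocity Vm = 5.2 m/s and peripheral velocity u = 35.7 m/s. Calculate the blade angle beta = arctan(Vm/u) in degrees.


beta = arctan(5.2 / 35.7) = 8.2873 degrees


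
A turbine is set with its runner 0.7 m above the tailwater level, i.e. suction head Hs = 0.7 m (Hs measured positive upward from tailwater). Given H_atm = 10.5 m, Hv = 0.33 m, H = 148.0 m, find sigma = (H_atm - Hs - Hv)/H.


sigma = (10.5 - 0.7 - 0.33) / 148.0 = 0.0640


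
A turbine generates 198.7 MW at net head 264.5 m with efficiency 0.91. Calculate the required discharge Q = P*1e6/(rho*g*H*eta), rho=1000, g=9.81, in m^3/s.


Q = 198.7 * 1e6 / (1000 * 9.81 * 264.5 * 0.91) = 84.1515 m^3/s


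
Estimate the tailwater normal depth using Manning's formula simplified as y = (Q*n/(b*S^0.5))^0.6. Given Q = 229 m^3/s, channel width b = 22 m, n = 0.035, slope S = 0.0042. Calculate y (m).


y = (229 * 0.035 / (22 * 0.0042^0.5))^0.6 = 2.8178 m


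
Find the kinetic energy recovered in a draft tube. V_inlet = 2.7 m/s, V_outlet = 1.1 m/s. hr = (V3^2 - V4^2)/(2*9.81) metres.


hr = (2.7^2 - 1.1^2) / (2*9.81) = 0.3099 m


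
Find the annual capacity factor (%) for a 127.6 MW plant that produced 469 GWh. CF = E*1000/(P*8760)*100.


CF = 469 * 1000 / (127.6 * 8760) * 100 = 41.9583 %


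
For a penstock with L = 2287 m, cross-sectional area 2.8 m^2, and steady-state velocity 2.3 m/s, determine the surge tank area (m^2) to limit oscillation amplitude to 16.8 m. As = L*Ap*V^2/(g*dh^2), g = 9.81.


As = 2287 * 2.8 * 2.3^2 / (9.81 * 16.8^2) = 12.2347 m^2


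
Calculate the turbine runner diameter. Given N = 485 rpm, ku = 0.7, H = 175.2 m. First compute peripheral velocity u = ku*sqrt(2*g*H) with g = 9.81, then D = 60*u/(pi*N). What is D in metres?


u = 0.7 * sqrt(2*9.81*175.2) = 41.0407 m/s
D = 60 * 41.0407 / (pi * 485) = 1.6161 m


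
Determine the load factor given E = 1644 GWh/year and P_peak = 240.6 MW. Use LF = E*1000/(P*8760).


LF = 1644 * 1000 / (240.6 * 8760) = 0.7800


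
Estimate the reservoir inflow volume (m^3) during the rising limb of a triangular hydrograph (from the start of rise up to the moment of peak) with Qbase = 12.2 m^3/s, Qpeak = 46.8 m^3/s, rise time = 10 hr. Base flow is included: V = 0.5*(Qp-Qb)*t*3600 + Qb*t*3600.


V = 0.5*(46.8 - 12.2)*10*3600 + 12.2*10*3600 = 1.0620e+06 m^3


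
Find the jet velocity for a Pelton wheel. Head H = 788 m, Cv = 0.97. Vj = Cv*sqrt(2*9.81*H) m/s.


Vj = 0.97 * sqrt(2*9.81*788) = 120.6103 m/s


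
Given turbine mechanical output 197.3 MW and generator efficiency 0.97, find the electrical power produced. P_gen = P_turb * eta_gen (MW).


P_gen = 197.3 * 0.97 = 191.3810 MW


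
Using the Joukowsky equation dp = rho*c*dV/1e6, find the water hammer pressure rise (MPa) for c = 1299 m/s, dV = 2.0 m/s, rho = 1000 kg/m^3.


dp = 1000 * 1299 * 2.0 / 1e6 = 2.5980 MPa


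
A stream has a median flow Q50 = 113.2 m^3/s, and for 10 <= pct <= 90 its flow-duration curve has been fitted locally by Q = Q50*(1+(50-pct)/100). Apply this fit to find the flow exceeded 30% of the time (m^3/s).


Q = 113.2 * (1 + (50 - 30)/100) = 135.8400 m^3/s


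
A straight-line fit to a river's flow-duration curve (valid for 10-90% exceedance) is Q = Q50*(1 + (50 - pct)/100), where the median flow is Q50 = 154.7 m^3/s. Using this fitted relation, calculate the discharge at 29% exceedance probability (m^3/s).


Q = 154.7 * (1 + (50 - 29)/100) = 187.1870 m^3/s


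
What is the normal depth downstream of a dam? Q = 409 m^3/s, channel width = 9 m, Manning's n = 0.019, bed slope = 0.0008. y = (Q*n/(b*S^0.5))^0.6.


y = (409 * 0.019 / (9 * 0.0008^0.5))^0.6 = 7.7770 m


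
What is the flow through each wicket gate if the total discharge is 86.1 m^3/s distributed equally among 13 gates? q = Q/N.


q = 86.1 / 13 = 6.6231 m^3/s


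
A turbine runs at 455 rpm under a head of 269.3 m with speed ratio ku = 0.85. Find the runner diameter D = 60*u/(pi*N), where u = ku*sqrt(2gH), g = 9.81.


u = 0.85 * sqrt(2*9.81*269.3) = 61.7855 m/s
D = 60 * 61.7855 / (pi * 455) = 2.5934 m


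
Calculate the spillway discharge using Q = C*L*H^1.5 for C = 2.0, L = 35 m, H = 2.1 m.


Q = 2.0 * 35 * 2.1^1.5 = 213.0232 m^3/s


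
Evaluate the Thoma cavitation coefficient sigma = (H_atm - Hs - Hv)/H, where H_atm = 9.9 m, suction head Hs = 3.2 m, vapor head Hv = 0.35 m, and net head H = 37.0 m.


sigma = (9.9 - 3.2 - 0.35) / 37.0 = 0.1716


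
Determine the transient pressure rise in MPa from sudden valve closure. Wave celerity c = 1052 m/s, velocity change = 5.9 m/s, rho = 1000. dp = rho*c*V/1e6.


dp = 1000 * 1052 * 5.9 / 1e6 = 6.2068 MPa


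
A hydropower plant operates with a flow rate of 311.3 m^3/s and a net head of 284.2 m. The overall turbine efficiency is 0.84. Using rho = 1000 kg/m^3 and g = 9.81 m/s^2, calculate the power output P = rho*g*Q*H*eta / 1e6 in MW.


P = 1000 * 9.81 * 311.3 * 284.2 * 0.84 / 1e6 = 729.0402 MW


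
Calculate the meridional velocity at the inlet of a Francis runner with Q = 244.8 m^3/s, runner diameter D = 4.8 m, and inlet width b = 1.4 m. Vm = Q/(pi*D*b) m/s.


Vm = 244.8 / (pi * 4.8 * 1.4) = 11.5956 m/s


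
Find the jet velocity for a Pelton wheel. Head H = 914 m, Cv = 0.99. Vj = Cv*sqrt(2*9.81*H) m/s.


Vj = 0.99 * sqrt(2*9.81*914) = 132.5738 m/s


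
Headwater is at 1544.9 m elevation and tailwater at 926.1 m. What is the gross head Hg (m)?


Hg = 1544.9 - 926.1 = 618.8000 m


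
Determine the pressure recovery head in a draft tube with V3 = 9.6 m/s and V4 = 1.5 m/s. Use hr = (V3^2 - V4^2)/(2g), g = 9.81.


hr = (9.6^2 - 1.5^2) / (2*9.81) = 4.5826 m


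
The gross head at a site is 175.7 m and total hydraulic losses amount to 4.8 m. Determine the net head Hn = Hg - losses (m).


Hn = 175.7 - 4.8 = 170.9000 m


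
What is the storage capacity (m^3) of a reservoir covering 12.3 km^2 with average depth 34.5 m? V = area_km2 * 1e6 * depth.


V = 12.3 * 1e6 * 34.5 = 4.2435e+08 m^3


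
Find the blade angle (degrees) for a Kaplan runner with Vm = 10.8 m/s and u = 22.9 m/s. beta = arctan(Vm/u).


beta = arctan(10.8 / 22.9) = 25.2493 degrees


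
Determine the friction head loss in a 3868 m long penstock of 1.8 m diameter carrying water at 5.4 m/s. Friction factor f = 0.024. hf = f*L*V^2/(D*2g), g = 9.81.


hf = 0.024 * 3868 * 5.4^2 / (1.8 * 2 * 9.81) = 76.6503 m


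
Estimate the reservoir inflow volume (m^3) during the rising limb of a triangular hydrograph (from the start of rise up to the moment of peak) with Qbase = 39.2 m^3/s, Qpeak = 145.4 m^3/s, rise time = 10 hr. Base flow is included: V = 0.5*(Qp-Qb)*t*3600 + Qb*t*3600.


V = 0.5*(145.4 - 39.2)*10*3600 + 39.2*10*3600 = 3.3228e+06 m^3


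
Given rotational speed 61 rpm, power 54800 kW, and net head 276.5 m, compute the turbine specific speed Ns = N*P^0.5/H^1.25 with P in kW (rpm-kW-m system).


Ns = 61 * 54800^0.5 / 276.5^1.25 = 12.6649


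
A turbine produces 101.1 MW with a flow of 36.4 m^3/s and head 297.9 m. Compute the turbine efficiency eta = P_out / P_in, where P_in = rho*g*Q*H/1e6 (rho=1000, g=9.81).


P_in = 1000 * 9.81 * 36.4 * 297.9 / 1e6 = 106.3753 MW
eta = 101.1 / 106.3753 = 0.9504


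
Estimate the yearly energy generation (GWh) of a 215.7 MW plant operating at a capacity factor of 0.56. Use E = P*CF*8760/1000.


E = 215.7 * 0.56 * 8760 / 1000 = 1058.1379 GWh


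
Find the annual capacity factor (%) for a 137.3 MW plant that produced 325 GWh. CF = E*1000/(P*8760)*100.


CF = 325 * 1000 / (137.3 * 8760) * 100 = 27.0215 %


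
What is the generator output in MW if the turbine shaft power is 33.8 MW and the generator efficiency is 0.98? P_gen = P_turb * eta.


P_gen = 33.8 * 0.98 = 33.1240 MW


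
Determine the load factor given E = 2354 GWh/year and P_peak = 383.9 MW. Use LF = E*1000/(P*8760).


LF = 2354 * 1000 / (383.9 * 8760) = 0.7000


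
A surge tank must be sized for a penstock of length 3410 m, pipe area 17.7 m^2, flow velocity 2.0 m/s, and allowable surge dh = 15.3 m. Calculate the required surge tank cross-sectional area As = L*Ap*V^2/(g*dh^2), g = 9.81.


As = 3410 * 17.7 * 2.0^2 / (9.81 * 15.3^2) = 105.1322 m^2


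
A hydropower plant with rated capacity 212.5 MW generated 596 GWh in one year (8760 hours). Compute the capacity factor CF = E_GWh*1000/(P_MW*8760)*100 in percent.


CF = 596 * 1000 / (212.5 * 8760) * 100 = 32.0172 %


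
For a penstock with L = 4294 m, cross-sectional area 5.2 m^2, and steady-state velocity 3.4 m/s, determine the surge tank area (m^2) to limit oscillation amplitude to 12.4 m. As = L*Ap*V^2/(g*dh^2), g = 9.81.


As = 4294 * 5.2 * 3.4^2 / (9.81 * 12.4^2) = 171.1240 m^2


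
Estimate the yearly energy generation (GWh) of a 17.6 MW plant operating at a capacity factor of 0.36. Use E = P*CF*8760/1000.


E = 17.6 * 0.36 * 8760 / 1000 = 55.5034 GWh


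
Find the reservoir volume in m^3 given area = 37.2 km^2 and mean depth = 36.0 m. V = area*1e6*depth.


V = 37.2 * 1e6 * 36.0 = 1.3392e+09 m^3


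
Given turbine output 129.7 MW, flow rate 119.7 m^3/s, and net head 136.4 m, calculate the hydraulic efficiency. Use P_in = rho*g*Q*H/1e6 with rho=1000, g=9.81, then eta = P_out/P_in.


P_in = 1000 * 9.81 * 119.7 * 136.4 / 1e6 = 160.1687 MW
eta = 129.7 / 160.1687 = 0.8098


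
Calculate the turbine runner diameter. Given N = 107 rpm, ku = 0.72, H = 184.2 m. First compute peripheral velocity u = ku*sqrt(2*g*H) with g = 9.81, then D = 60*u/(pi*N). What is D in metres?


u = 0.72 * sqrt(2*9.81*184.2) = 43.2839 m/s
D = 60 * 43.2839 / (pi * 107) = 7.7258 m


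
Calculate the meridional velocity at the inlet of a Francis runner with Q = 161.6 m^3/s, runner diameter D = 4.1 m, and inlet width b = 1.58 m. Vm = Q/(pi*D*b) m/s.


Vm = 161.6 / (pi * 4.1 * 1.58) = 7.9405 m/s


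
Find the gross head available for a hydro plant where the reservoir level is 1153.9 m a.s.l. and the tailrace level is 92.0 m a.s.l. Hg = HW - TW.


Hg = 1153.9 - 92.0 = 1061.9000 m


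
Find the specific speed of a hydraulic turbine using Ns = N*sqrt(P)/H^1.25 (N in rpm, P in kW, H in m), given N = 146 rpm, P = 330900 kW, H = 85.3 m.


Ns = 146 * 330900^0.5 / 85.3^1.25 = 323.9776


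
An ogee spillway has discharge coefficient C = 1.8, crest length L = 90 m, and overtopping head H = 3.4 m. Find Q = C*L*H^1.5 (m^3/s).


Q = 1.8 * 90 * 3.4^1.5 = 1015.6250 m^3/s


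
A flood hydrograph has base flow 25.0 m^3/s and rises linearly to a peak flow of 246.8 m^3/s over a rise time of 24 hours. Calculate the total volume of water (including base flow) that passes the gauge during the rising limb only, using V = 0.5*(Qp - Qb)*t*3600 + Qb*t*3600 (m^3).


V = 0.5*(246.8 - 25.0)*24*3600 + 25.0*24*3600 = 1.1742e+07 m^3


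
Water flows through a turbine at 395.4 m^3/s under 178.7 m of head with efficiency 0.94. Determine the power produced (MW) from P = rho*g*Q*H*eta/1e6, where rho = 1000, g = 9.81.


P = 1000 * 9.81 * 395.4 * 178.7 * 0.94 / 1e6 = 651.5655 MW


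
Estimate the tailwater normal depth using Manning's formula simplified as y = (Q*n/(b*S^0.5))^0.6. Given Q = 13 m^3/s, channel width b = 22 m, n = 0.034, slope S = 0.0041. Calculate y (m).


y = (13 * 0.034 / (22 * 0.0041^0.5))^0.6 = 0.4988 m


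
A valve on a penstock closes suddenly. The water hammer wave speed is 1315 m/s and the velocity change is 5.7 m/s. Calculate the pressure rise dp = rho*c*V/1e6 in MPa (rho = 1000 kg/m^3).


dp = 1000 * 1315 * 5.7 / 1e6 = 7.4955 MPa


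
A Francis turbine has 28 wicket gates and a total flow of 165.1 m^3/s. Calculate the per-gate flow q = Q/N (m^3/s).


q = 165.1 / 28 = 5.8964 m^3/s


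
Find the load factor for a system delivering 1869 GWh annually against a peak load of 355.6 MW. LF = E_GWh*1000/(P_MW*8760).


LF = 1869 * 1000 / (355.6 * 8760) = 0.6000


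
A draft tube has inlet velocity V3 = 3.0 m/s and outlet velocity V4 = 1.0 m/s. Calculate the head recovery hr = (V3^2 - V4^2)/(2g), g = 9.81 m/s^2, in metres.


hr = (3.0^2 - 1.0^2) / (2*9.81) = 0.4077 m


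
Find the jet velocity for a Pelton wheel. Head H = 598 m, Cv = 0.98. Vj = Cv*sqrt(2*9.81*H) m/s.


Vj = 0.98 * sqrt(2*9.81*598) = 106.1515 m/s


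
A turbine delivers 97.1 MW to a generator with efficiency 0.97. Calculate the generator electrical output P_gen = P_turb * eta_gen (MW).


P_gen = 97.1 * 0.97 = 94.1870 MW


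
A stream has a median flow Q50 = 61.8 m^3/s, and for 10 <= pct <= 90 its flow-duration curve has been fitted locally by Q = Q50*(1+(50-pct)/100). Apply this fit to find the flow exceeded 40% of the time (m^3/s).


Q = 61.8 * (1 + (50 - 40)/100) = 67.9800 m^3/s


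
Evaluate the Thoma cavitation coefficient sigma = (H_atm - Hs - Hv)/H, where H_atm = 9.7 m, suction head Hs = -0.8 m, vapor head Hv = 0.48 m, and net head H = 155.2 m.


sigma = (9.7 - (-0.8) - 0.48) / 155.2 = 0.0646


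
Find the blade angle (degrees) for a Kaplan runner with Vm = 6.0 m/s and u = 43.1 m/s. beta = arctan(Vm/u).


beta = arctan(6.0 / 43.1) = 7.9253 degrees


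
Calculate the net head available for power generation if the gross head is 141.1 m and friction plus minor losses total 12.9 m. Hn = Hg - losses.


Hn = 141.1 - 12.9 = 128.2000 m
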